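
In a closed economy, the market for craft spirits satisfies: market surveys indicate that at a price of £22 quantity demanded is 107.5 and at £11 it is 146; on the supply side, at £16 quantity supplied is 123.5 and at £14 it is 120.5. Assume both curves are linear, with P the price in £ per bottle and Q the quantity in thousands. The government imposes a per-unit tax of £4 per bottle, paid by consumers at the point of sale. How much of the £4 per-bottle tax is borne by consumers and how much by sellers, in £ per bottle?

Consumers bear £1.2 per bottle; sellers bear £2.8 per bottle.

Demand slope: (146 − 107.5)/(11 − 22) = -3.5, so Qd = 184.5 − 3.5P.
Supply slope: (120.5 − 123.5)/(14 − 16) = 1.5, so Qs = 1.5P + 99.5.
Before the tax: set 184.5 − 3.5P = 1.5P + 99.5 → P* = £17, Q* = 125.
With the tax collected from consumers, demand (in seller-price terms) shifts: Qd = 184.5 − 3.5(P + 4).
New equilibrium: consumers pay £18.2, sellers receive £14.2, Q = 120.8. (Wedge: Pb − Ps = 4.)
Burden on consumers: £1.2; on sellers: £2.8. (They sum to £4.)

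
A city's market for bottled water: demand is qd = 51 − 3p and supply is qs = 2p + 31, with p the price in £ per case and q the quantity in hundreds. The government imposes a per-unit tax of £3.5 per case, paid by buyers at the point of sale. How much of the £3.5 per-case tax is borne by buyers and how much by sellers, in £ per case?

Without the tax, 51 − 3p = 2p + 31 gives 5p = 20, so p* = £4 and q* = 39.
With the tax collected from buyers, demand (in seller-price terms) shifts: qd = 51 − 3(p + 3.5).
New equilibrium: buyers pay £5.4, sellers receive £1.9, q = 34.8. (Wedge: pb − ps = 3.5.)
Burden on buyers: £1.4; on sellers: £2.1. (They sum to £3.5.)
The less price-elastic side of the market bears the larger share of a per-unit tax.

Buyers bear £1.4 per case; sellers bear £2.1 per case.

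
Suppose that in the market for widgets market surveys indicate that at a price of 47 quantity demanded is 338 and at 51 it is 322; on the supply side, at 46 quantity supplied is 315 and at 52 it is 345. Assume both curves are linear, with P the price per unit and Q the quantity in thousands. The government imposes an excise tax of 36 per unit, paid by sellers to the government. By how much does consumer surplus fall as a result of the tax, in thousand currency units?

Consumer surplus falls by 5800 thousand.

Demand slope: (322 − 338)/(51 − 47) = -4, so Qd = 526 − 4P.
Supply slope: (345 − 315)/(52 − 46) = 5, so Qs = 5P + 85.
Before the tax: set 526 − 4P = 5P + 85 → P* = 49, Q* = 330.
With the tax collected from sellers, supply shifts: Qs = 5(P − 36) + 85.
New equilibrium: consumers pay 69, sellers receive 33, Q = 250. (Wedge: Pb − Ps = 36.)
ΔCS is the trapezoid between Q = 250 and Q = 330 of height 20: ½ · (330 + 250) · 20 = 5800.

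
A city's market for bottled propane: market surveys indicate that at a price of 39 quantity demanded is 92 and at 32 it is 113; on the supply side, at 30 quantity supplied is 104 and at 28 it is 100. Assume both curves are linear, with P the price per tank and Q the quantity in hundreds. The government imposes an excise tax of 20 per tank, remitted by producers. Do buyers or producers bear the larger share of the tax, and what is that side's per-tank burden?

Producers bear the larger share: 12 per tank.

Demand slope: (113 − 92)/(32 − 39) = -3, so Qd = 209 − 3P.
Supply slope: (100 − 104)/(28 − 30) = 2, so Qs = 2P + 44.
Before the tax: set 209 − 3P = 2P + 44 → P* = 33, Q* = 110.
With the tax collected from producers, supply shifts: Qs = 2(P − 20) + 44.
Solving gives Q = 86 with buyers paying 41 and producers receiving 21 (the 20 wedge).
Per-tank burden: buyers 8, producers 12.
Producers take the larger share because supply is less price-elastic here (demand slope 3 vs supply slope 2).
The less price-elastic side of the market bears the larger share of a per-unit tax.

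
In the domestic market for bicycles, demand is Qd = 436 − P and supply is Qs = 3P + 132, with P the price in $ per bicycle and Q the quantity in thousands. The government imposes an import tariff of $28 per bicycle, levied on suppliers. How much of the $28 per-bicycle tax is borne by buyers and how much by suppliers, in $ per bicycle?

Before the tax: set 436 − P = 3P + 132 → P* = $76, Q* = 360.
With the tax collected from suppliers, supply shifts: Qs = 3(P − 28) + 132.
Solving gives Q = 339 with buyers paying $97 and suppliers receiving $69 (the $28 wedge).
Burden on buyers: $21; on suppliers: $7. (They sum to $28.)
The less price-elastic side of the market bears the larger share of a per-unit tax.

Buyers bear $21 per bicycle; suppliers bear $7 per bicycle.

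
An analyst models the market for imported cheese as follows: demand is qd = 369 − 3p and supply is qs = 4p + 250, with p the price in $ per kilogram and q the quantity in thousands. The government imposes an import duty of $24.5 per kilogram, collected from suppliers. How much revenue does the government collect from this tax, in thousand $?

Without the tax, 369 − 3p = 4p + 250 gives 7p = 119, so p* = $17 and q* = 318.
With the tax collected from suppliers, supply shifts: qs = 4(p − 24.5) + 250.
New equilibrium: consumers pay $31, suppliers receive $6.5, q = 276. (Wedge: pb − ps = 24.5.)
Revenue = t · Q = 24.5 · 276 = $6762.

Tax revenue = $6762 thousand.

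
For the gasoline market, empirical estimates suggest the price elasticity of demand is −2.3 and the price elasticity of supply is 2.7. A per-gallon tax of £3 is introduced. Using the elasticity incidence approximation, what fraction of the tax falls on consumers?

Consumers' share ≈ 0.54.

Incidence ratio: consumers' share ≈ εs / (εs + |εd|) = 2.7 / (2.7 + 2.3) = 0.54.
Supply is the more elastic side, so consumers bear the larger share.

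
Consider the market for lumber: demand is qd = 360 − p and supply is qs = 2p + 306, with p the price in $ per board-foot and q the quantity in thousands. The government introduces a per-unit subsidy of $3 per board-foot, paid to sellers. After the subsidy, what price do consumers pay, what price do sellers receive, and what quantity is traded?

Consumers pay $16; sellers receive $19; quantity = 344.

Before the subsidy: set 360 − p = 2p + 306 → p* = $18, q* = 342.
With a per-unit subsidy paid to sellers, each receives p + 3 per unit sold, so supply becomes qs = 2(p + 3) + 306.
Solving gives q = 344 with consumers paying $16 and sellers receiving $19 (the $3 wedge).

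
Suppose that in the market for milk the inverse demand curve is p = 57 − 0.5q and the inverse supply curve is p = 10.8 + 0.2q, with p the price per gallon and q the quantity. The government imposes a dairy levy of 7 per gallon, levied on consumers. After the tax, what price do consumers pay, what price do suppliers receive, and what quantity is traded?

Consumers pay 29; suppliers receive 22; quantity = 56.

Rewrite in direct form: qd = 114 − 2p and qs = 5p − 54.
Before the tax: set 114 − 2p = 5p − 54 → p* = 24, q* = 66.
With the tax collected from consumers, demand (in seller-price terms) shifts: qd = 114 − 2(p + 7).
Solving gives q = 56 with consumers paying 29 and suppliers receiving 22 (the 7 wedge).
The less price-elastic side of the market bears the larger share of a per-unit tax.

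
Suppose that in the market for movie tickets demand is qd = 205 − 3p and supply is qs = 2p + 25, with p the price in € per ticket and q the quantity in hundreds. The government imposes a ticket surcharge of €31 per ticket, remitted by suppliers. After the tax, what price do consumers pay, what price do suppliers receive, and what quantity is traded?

Without the tax, 205 − 3p = 2p + 25 gives 5p = 180, so p* = €36 and q* = 97.
With the tax collected from suppliers, supply shifts: qs = 2(p − 31) + 25.
New equilibrium: consumers pay €48.4, suppliers receive €17.4, q = 59.8. (Wedge: pb − ps = 31.)
The less price-elastic side of the market bears the larger share of a per-unit tax.

Consumers pay €48.4; suppliers receive €17.4; quantity = 59.8.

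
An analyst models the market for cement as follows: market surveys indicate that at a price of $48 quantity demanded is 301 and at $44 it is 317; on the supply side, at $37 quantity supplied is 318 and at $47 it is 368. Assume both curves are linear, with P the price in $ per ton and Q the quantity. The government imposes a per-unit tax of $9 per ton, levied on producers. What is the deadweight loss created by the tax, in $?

Demand slope: (317 − 301)/(44 − 48) = -4, so Qd = 493 − 4P.
Supply slope: (368 − 318)/(47 − 37) = 5, so Qs = 5P + 133.
Without the tax, 493 − 4P = 5P + 133 gives 9P = 360, so P* = $40 and Q* = 333.
With the tax collected from producers, supply shifts: Qs = 5(P − 9) + 133.
New equilibrium: consumers pay $45, producers receive $36, Q = 313. (Wedge: Pb − Ps = 9.)
Quantity falls by |ΔQ| = |333 − 313| = 20.
DWL = ½ · t · |ΔQ| = ½ · 9 · 20 = $90.

Deadweight loss = $90.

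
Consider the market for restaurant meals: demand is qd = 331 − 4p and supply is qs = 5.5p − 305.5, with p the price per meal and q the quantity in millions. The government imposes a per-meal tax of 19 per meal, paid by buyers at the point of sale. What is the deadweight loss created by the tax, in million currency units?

Deadweight loss = 418 million.

Before the tax: set 331 − 4p = 5.5p − 305.5 → p* = 67, q* = 63.
With the tax collected from buyers, demand (in seller-price terms) shifts: qd = 331 − 4(p + 19).
Solving gives q = 19 with buyers paying 78 and suppliers receiving 59 (the 19 wedge).
Quantity falls by |ΔQ| = |63 − 19| = 44.
DWL = ½ · t · |ΔQ| = ½ · 19 · 44 = 418.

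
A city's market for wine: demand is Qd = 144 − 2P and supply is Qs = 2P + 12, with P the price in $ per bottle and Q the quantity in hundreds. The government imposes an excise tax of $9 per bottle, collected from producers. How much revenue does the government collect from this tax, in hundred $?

Tax revenue = $621 hundred.

Before the tax: set 144 − 2P = 2P + 12 → P* = $33, Q* = 78.
With the tax collected from producers, supply shifts: Qs = 2(P − 9) + 12.
New equilibrium: consumers pay $37.5, producers receive $28.5, Q = 69. (Wedge: Pb − Ps = 9.)
Revenue = t · Q = 9 · 69 = $621.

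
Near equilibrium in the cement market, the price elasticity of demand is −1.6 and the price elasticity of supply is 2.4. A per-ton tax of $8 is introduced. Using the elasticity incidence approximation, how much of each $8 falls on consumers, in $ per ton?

Consumers bear ≈ $4.8 per ton.

Incidence ratio: consumers' share ≈ εs / (εs + |εd|) = 2.4 / (2.4 + 1.6) = 0.6.
So consumers bear ≈ 0.6 × $8 = $4.8; suppliers bear $3.2.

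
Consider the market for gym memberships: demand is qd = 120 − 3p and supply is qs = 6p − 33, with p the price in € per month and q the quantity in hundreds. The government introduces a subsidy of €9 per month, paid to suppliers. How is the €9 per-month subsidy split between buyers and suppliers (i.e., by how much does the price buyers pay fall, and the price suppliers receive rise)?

Buyers gain €6 per month; suppliers gain €3 per month.

Before the subsidy: set 120 − 3p = 6p − 33 → p* = €17, q* = 69.
With a per-unit subsidy paid to suppliers, each receives p + 9 per unit sold, so supply becomes qs = 6(p + 9) − 33.
New equilibrium: buyers pay €11, suppliers receive €20, q = 87. (Wedge: pb − ps = −9.)
Gain to buyers: €6; to suppliers: €3. (They sum to €9.)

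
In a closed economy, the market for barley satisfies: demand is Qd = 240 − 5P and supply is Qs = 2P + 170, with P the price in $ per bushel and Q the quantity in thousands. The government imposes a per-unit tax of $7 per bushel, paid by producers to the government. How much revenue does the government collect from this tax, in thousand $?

Before the tax: set 240 − 5P = 2P + 170 → P* = $10, Q* = 190.
With the tax collected from producers, supply shifts: Qs = 2(P − 7) + 170.
Solving gives Q = 180 with consumers paying $12 and producers receiving $5 (the $7 wedge).
Revenue = t · Q = 7 · 180 = $1260.

Tax revenue = $1260 thousand.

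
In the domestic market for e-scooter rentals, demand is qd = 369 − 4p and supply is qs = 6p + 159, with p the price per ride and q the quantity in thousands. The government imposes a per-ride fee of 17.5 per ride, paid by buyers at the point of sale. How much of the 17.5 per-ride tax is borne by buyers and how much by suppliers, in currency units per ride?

Before the tax: set 369 − 4p = 6p + 159 → p* = 21, q* = 285.
With the tax collected from buyers, demand (in seller-price terms) shifts: qd = 369 − 4(p + 17.5).
Solving gives q = 243 with buyers paying 31.5 and suppliers receiving 14 (the 17.5 wedge).
Burden on buyers: 10.5; on suppliers: 7. (They sum to 17.5.)
The less price-elastic side of the market bears the larger share of a per-unit tax.

Buyers bear 10.5 per ride; suppliers bear 7 per ride.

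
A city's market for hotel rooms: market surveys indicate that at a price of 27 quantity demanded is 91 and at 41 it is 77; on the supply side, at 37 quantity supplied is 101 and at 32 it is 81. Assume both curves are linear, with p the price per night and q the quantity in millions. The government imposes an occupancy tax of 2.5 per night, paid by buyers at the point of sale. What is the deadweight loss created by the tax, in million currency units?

Demand slope: (77 − 91)/(41 − 27) = -1, so qd = 118 − p.
Supply slope: (81 − 101)/(32 − 37) = 4, so qs = 4p − 47.
Before the tax: set 118 − p = 4p − 47 → p* = 33, q* = 85.
With the tax collected from buyers, demand (in seller-price terms) shifts: qd = 118 − (p + 2.5).
Solving gives q = 83 with buyers paying 35 and producers receiving 32.5 (the 2.5 wedge).
Quantity falls by |ΔQ| = |85 − 83| = 2.
DWL = ½ · t · |ΔQ| = ½ · 2.5 · 2 = 2.5.

Deadweight loss = 2.5 million.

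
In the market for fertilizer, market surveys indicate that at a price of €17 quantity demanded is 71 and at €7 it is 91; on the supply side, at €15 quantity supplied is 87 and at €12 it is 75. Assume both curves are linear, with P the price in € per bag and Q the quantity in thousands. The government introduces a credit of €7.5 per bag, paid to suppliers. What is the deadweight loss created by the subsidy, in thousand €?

Demand slope: (91 − 71)/(7 − 17) = -2, so Qd = 105 − 2P.
Supply slope: (75 − 87)/(12 − 15) = 4, so Qs = 4P + 27.
Before the subsidy: set 105 − 2P = 4P + 27 → P* = €13, Q* = 79.
With a per-unit subsidy paid to suppliers, each receives P + 7.5 per unit sold, so supply becomes Qs = 4(P + 7.5) + 27.
Solving gives Q = 89 with consumers paying €8 and suppliers receiving €15.5 (the €7.5 wedge).
Quantity rises by |ΔQ| = |79 − 89| = 10.
DWL = ½ · t · |ΔQ| = ½ · 7.5 · 10 = €37.5.

Deadweight loss = €37.5 thousand.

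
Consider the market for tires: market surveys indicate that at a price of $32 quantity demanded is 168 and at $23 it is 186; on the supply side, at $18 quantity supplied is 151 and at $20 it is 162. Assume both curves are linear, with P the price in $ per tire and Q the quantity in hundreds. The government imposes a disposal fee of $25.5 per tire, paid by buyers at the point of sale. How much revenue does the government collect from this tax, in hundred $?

Demand slope: (186 − 168)/(23 − 32) = -2, so Qd = 232 − 2P.
Supply slope: (162 − 151)/(20 − 18) = 5.5, so Qs = 5.5P + 52.
Without the tax, 232 − 2P = 5.5P + 52 gives 7.5P = 180, so P* = $24 and Q* = 184.
With the tax collected from buyers, demand (in seller-price terms) shifts: Qd = 232 − 2(P + 25.5).
New equilibrium: buyers pay $42.7, suppliers receive $17.2, Q = 146.6. (Wedge: Pb − Ps = 25.5.)
Revenue = t · Q = 25.5 · 146.6 = $3738.3.

Tax revenue = $3738.3 hundred.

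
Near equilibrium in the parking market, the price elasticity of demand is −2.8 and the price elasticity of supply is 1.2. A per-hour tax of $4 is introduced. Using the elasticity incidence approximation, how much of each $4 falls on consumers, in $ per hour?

Incidence ratio: consumers' share ≈ εs / (εs + |εd|) = 1.2 / (1.2 + 2.8) = 0.3.
So consumers bear ≈ 0.3 × $4 = $1.2; suppliers bear $2.8.

Consumers bear ≈ $1.2 per hour.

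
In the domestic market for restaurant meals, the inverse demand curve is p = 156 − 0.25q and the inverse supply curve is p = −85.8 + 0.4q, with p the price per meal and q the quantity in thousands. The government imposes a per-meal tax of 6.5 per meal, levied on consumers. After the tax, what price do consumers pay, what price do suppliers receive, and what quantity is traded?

Consumers pay 65.5; suppliers receive 59; quantity = 362.

Inverting to q(p) form: qd = 624 − 4p; qs = 2.5p + 214.5.
Without the tax, 624 − 4p = 2.5p + 214.5 gives 6.5p = 409.5, so p* = 63 and q* = 372.
With the tax collected from consumers, demand (in seller-price terms) shifts: qd = 624 − 4(p + 6.5).
New equilibrium: consumers pay 65.5, suppliers receive 59, q = 362. (Wedge: pb − ps = 6.5.)
The less price-elastic side of the market bears the larger share of a per-unit tax.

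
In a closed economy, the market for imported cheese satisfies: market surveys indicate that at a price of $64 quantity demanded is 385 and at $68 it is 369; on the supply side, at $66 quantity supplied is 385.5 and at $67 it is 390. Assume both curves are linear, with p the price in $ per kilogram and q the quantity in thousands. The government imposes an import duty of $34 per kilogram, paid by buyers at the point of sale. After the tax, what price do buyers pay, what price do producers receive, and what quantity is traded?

Buyers pay $83; producers receive $49; quantity = 309.

Demand slope: (369 − 385)/(68 − 64) = -4, so qd = 641 − 4p.
Supply slope: (390 − 385.5)/(67 − 66) = 4.5, so qs = 4.5p + 88.5.
Before the tax: set 641 − 4p = 4.5p + 88.5 → p* = $65, q* = 381.
With the tax collected from buyers, demand (in seller-price terms) shifts: qd = 641 − 4(p + 34).
New equilibrium: buyers pay $83, producers receive $49, q = 309. (Wedge: pb − ps = 34.)
The less price-elastic side of the market bears the larger share of a per-unit tax.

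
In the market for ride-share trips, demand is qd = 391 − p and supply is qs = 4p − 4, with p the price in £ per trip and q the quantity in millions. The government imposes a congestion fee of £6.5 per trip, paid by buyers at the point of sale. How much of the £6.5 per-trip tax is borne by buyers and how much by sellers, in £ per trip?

Buyers bear £5.2 per trip; sellers bear £1.3 per trip.

Without the tax, 391 − p = 4p − 4 gives 5p = 395, so p* = £79 and q* = 312.
With the tax collected from buyers, demand (in seller-price terms) shifts: qd = 391 − (p + 6.5).
New equilibrium: buyers pay £84.2, sellers receive £77.7, q = 306.8. (Wedge: pb − ps = 6.5.)
Burden on buyers: £5.2; on sellers: £1.3. (They sum to £6.5.)
The less price-elastic side of the market bears the larger share of a per-unit tax.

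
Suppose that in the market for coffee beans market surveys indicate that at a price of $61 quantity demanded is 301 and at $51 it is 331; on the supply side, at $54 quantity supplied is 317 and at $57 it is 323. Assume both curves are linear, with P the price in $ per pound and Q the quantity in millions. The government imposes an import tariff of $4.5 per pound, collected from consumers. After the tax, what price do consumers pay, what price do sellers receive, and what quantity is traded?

Consumers pay $56.8; sellers receive $52.3; quantity = 313.6.

Demand slope: (331 − 301)/(51 − 61) = -3, so Qd = 484 − 3P.
Supply slope: (323 − 317)/(57 − 54) = 2, so Qs = 2P + 209.
Without the tax, 484 − 3P = 2P + 209 gives 5P = 275, so P* = $55 and Q* = 319.
With the tax collected from consumers, demand (in seller-price terms) shifts: Qd = 484 − 3(P + 4.5).
New equilibrium: consumers pay $56.8, sellers receive $52.3, Q = 313.6. (Wedge: Pb − Ps = 4.5.)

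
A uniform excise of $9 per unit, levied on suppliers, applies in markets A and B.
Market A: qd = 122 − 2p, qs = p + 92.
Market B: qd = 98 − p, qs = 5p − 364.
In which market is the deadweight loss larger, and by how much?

Market A: pre-tax p* = $10, q* = 102; post-tax q = 96; deadweight loss = $27.
Market B: pre-tax p* = $77, q* = 21; post-tax q = 13.5; deadweight loss = $33.75.
Difference: $27 vs $33.75 → market B is larger by $6.75.

Market B, by $6.75.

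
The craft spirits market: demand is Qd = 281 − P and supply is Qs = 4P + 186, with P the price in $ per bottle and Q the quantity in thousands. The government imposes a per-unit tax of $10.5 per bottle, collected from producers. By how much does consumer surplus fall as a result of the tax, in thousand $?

Consumer surplus falls by $2165.52 thousand.

Before the tax: set 281 − P = 4P + 186 → P* = $19, Q* = 262.
With the tax collected from producers, supply shifts: Qs = 4(P − 10.5) + 186.
New equilibrium: buyers pay $27.4, producers receive $16.9, Q = 253.6. (Wedge: Pb − Ps = 10.5.)
ΔCS is the trapezoid between Q = 253.6 and Q = 262 of height $8.4: ½ · (262 + 253.6) · 8.4 = $2165.52.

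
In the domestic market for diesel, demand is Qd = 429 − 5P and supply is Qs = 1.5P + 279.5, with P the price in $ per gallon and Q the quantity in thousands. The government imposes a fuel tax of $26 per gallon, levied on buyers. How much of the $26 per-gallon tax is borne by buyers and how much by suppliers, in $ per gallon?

Buyers bear $6 per gallon; suppliers bear $20 per gallon.

Before the tax: set 429 − 5P = 1.5P + 279.5 → P* = $23, Q* = 314.
With the tax collected from buyers, demand (in seller-price terms) shifts: Qd = 429 − 5(P + 26).
New equilibrium: buyers pay $29, suppliers receive $3, Q = 284. (Wedge: Pb − Ps = 26.)
Burden on buyers: $6; on suppliers: $20. (They sum to $26.)
The less price-elastic side of the market bears the larger share of a per-unit tax.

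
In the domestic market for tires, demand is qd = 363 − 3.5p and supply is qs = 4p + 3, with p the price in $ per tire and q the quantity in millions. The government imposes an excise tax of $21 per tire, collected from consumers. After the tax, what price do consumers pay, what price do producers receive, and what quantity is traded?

Consumers pay $59.2; producers receive $38.2; quantity = 155.8.

Before the tax: set 363 − 3.5p = 4p + 3 → p* = $48, q* = 195.
With the tax collected from consumers, demand (in seller-price terms) shifts: qd = 363 − 3.5(p + 21).
New equilibrium: consumers pay $59.2, producers receive $38.2, q = 155.8. (Wedge: pb − ps = 21.)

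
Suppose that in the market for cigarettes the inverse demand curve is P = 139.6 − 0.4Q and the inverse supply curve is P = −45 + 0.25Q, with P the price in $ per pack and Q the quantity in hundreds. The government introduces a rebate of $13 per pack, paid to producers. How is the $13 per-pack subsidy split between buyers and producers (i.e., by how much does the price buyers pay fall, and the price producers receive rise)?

Rewrite in direct form: Qd = 349 − 2.5P and Qs = 4P + 180.
Without the subsidy, 349 − 2.5P = 4P + 180 gives 6.5P = 169, so P* = $26 and Q* = 284.
With a per-unit subsidy paid to producers, each receives P + 13 per unit sold, so supply becomes Qs = 4(P + 13) + 180.
New equilibrium: buyers pay $18, producers receive $31, Q = 304. (Wedge: Pb − Ps = −13.)
Gain to buyers: $8; to producers: $5. (They sum to $13.)

Buyers gain $8 per pack; producers gain $5 per pack.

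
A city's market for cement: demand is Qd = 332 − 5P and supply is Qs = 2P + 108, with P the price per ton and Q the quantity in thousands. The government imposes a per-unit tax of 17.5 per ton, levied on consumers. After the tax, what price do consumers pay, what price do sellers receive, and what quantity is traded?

Without the tax, 332 − 5P = 2P + 108 gives 7P = 224, so P* = 32 and Q* = 172.
With the tax collected from consumers, demand (in seller-price terms) shifts: Qd = 332 − 5(P + 17.5).
Solving gives Q = 147 with consumers paying 37 and sellers receiving 19.5 (the 17.5 wedge).
The less price-elastic side of the market bears the larger share of a per-unit tax.

Consumers pay 37; sellers receive 19.5; quantity = 147.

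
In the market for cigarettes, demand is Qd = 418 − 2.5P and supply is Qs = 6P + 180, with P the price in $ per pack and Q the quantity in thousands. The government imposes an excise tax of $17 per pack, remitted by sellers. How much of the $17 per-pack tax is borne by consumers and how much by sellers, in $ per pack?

Before the tax: set 418 − 2.5P = 6P + 180 → P* = $28, Q* = 348.
With the tax collected from sellers, supply shifts: Qs = 6(P − 17) + 180.
Solving gives Q = 318 with consumers paying $40 and sellers receiving $23 (the $17 wedge).
Burden on consumers: $12; on sellers: $5. (They sum to $17.)
The less price-elastic side of the market bears the larger share of a per-unit tax.

Consumers bear $12 per pack; sellers bear $5 per pack.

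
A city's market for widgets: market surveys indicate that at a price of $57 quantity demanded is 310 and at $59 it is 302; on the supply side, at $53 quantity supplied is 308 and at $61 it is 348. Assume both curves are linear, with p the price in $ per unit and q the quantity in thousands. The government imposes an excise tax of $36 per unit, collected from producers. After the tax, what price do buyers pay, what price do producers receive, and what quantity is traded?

Demand slope: (302 − 310)/(59 − 57) = -4, so qd = 538 − 4p.
Supply slope: (348 − 308)/(61 − 53) = 5, so qs = 5p + 43.
Without the tax, 538 − 4p = 5p + 43 gives 9p = 495, so p* = $55 and q* = 318.
With the tax collected from producers, supply shifts: qs = 5(p − 36) + 43.
Solving gives q = 238 with buyers paying $75 and producers receiving $39 (the $36 wedge).

Buyers pay $75; producers receive $39; quantity = 238.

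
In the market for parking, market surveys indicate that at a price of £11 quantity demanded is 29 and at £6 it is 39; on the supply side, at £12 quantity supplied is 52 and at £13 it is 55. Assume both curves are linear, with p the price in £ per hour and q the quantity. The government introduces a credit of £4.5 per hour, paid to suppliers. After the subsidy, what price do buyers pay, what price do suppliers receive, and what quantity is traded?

Buyers pay £4.3; suppliers receive £8.8; quantity = 42.4.

Demand slope: (39 − 29)/(6 − 11) = -2, so qd = 51 − 2p.
Supply slope: (55 − 52)/(13 − 12) = 3, so qs = 3p + 16.
Without the subsidy, 51 − 2p = 3p + 16 gives 5p = 35, so p* = £7 and q* = 37.
With a per-unit subsidy paid to suppliers, each receives p + 4.5 per unit sold, so supply becomes qs = 3(p + 4.5) + 16.
Solving gives q = 42.4 with buyers paying £4.3 and suppliers receiving £8.8 (the £4.5 wedge).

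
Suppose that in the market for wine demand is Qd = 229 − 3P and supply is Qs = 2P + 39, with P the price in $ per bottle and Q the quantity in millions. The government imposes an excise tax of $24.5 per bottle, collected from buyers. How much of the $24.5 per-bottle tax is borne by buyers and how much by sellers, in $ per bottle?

Buyers bear $9.8 per bottle; sellers bear $14.7 per bottle.

Without the tax, 229 − 3P = 2P + 39 gives 5P = 190, so P* = $38 and Q* = 115.
With the tax collected from buyers, demand (in seller-price terms) shifts: Qd = 229 − 3(P + 24.5).
Solving gives Q = 85.6 with buyers paying $47.8 and sellers receiving $23.3 (the $24.5 wedge).
Burden on buyers: $9.8; on sellers: $14.7. (They sum to $24.5.)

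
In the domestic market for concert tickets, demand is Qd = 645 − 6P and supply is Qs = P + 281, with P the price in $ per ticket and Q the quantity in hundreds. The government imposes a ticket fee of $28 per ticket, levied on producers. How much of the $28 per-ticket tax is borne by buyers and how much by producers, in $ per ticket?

Before the tax: set 645 − 6P = P + 281 → P* = $52, Q* = 333.
With the tax collected from producers, supply shifts: Qs = (P − 28) + 281.
Solving gives Q = 309 with buyers paying $56 and producers receiving $28 (the $28 wedge).
Burden on buyers: $4; on producers: $24. (They sum to $28.)
The less price-elastic side of the market bears the larger share of a per-unit tax.

Buyers bear $4 per ticket; producers bear $24 per ticket.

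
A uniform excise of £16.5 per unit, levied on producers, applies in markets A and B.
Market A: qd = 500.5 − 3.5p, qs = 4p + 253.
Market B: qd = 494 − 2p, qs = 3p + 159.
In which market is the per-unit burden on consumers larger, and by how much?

Market B, by £1.1.

Market A: pre-tax p* = £33, q* = 385; post-tax q = 354.2; per-unit burden on consumers = £8.8.
Market B: pre-tax p* = £67, q* = 360; post-tax q = 340.2; per-unit burden on consumers = £9.9.
Difference: £8.8 vs £9.9 → market B is larger by £1.1.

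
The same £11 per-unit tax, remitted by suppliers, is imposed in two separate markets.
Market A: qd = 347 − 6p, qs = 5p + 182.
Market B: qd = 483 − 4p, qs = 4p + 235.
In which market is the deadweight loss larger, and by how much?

Market A: pre-tax p* = £15, q* = 257; post-tax q = 227; deadweight loss = £165.
Market B: pre-tax p* = £31, q* = 359; post-tax q = 337; deadweight loss = £121.
Difference: £165 vs £121 → market A is larger by £44.

Market A, by £44.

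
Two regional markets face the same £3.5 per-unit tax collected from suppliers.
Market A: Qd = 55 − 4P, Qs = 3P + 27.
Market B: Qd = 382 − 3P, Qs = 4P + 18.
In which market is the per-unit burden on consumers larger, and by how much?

Market B, by £0.5.

Market A: pre-tax P* = £4, Q* = 39; post-tax Q = 33; per-unit burden on consumers = £1.5.
Market B: pre-tax P* = £52, Q* = 226; post-tax Q = 220; per-unit burden on consumers = £2.
Difference: £1.5 vs £2 → market B is larger by £0.5.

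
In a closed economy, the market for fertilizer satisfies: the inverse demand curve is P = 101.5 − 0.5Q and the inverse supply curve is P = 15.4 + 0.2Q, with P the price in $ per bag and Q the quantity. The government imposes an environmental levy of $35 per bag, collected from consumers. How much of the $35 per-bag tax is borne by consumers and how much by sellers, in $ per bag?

Rewrite in direct form: Qd = 203 − 2P and Qs = 5P − 77.
Before the tax: set 203 − 2P = 5P − 77 → P* = $40, Q* = 123.
With the tax collected from consumers, demand (in seller-price terms) shifts: Qd = 203 − 2(P + 35).
New equilibrium: consumers pay $65, sellers receive $30, Q = 73. (Wedge: Pb − Ps = 35.)
Burden on consumers: $25; on sellers: $10. (They sum to $35.)

Consumers bear $25 per bag; sellers bear $10 per bag.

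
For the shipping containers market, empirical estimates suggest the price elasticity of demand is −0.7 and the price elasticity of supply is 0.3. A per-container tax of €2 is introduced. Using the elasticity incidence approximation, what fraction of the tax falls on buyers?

Incidence ratio: buyers' share ≈ εs / (εs + |εd|) = 0.3 / (0.3 + 0.7) = 0.3.
Supply is the less elastic side, so buyers bear the smaller share.

Buyers' share ≈ 0.3.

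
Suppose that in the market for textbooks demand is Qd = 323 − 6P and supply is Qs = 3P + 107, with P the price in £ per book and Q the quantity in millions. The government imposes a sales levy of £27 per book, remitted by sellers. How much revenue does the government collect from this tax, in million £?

Tax revenue = £3375 million.

Without the tax, 323 − 6P = 3P + 107 gives 9P = 216, so P* = £24 and Q* = 179.
With the tax collected from sellers, supply shifts: Qs = 3(P − 27) + 107.
New equilibrium: consumers pay £33, sellers receive £6, Q = 125. (Wedge: Pb − Ps = 27.)
Revenue = t · Q = 27 · 125 = £3375.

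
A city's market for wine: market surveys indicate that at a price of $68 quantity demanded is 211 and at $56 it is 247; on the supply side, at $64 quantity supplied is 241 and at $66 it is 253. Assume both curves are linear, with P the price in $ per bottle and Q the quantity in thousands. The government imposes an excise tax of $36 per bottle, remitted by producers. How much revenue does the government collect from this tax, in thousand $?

Tax revenue = $5652 thousand.

Demand slope: (247 − 211)/(56 − 68) = -3, so Qd = 415 − 3P.
Supply slope: (253 − 241)/(66 − 64) = 6, so Qs = 6P − 143.
Without the tax, 415 − 3P = 6P − 143 gives 9P = 558, so P* = $62 and Q* = 229.
With the tax collected from producers, supply shifts: Qs = 6(P − 36) − 143.
Solving gives Q = 157 with buyers paying $86 and producers receiving $50 (the $36 wedge).
Revenue = t · Q = 36 · 157 = $5652.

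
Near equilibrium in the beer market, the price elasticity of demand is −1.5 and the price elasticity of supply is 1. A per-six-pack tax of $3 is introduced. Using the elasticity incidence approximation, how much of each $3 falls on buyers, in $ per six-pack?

Buyers bear ≈ $1.2 per six-pack.

Incidence ratio: buyers' share ≈ εs / (εs + |εd|) = 1 / (1 + 1.5) = 0.4.
So buyers bear ≈ 0.4 × $3 = $1.2; suppliers bear $1.8.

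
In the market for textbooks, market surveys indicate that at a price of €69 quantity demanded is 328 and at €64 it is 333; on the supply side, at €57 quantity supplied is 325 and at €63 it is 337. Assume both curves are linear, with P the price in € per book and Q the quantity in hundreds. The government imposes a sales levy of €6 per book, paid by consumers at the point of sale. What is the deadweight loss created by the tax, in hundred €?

Deadweight loss = €12 hundred.

Demand slope: (333 − 328)/(64 − 69) = -1, so Qd = 397 − P.
Supply slope: (337 − 325)/(63 − 57) = 2, so Qs = 2P + 211.
Without the tax, 397 − P = 2P + 211 gives 3P = 186, so P* = €62 and Q* = 335.
With the tax collected from consumers, demand (in seller-price terms) shifts: Qd = 397 − (P + 6).
New equilibrium: consumers pay €66, sellers receive €60, Q = 331. (Wedge: Pb − Ps = 6.)
Quantity falls by |ΔQ| = |335 − 331| = 4.
DWL = ½ · t · |ΔQ| = ½ · 6 · 4 = €12.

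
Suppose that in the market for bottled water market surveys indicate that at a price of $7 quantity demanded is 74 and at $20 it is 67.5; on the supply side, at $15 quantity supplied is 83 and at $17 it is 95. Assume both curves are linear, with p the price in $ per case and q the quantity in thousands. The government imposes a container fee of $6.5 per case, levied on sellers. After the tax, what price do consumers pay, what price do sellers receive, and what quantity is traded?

Demand slope: (67.5 − 74)/(20 − 7) = -0.5, so qd = 77.5 − 0.5p.
Supply slope: (95 − 83)/(17 − 15) = 6, so qs = 6p − 7.
Before the tax: set 77.5 − 0.5p = 6p − 7 → p* = $13, q* = 71.
With the tax collected from sellers, supply shifts: qs = 6(p − 6.5) − 7.
Solving gives q = 68 with consumers paying $19 and sellers receiving $12.5 (the $6.5 wedge).
The less price-elastic side of the market bears the larger share of a per-unit tax.

Consumers pay $19; sellers receive $12.5; quantity = 68.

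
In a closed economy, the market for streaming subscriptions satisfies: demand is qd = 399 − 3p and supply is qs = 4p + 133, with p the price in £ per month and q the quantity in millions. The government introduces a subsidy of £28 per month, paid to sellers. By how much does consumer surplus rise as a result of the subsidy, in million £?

Consumer surplus rises by £4944 million.

Before the subsidy: set 399 − 3p = 4p + 133 → p* = £38, q* = 285.
With a per-unit subsidy paid to sellers, each receives p + 28 per unit sold, so supply becomes qs = 4(p + 28) + 133.
Solving gives q = 333 with buyers paying £22 and sellers receiving £50 (the £28 wedge).
ΔCS is the trapezoid between Q = 333 and Q = 285 of height £16: ½ · (285 + 333) · 16 = £4944.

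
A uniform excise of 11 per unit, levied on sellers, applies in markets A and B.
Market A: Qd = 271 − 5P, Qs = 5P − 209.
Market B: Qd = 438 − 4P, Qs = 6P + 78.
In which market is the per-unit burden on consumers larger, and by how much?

Market A: pre-tax P* = 48, Q* = 31; post-tax Q = 3.5; per-unit burden on consumers = 5.5.
Market B: pre-tax P* = 36, Q* = 294; post-tax Q = 267.6; per-unit burden on consumers = 6.6.
Difference: 5.5 vs 6.6 → market B is larger by 1.1.

Market B, by 1.1.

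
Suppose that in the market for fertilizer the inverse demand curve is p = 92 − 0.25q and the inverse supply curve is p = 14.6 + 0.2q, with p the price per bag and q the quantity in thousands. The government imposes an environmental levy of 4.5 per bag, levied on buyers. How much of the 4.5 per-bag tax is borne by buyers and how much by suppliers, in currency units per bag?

Rewrite in direct form: qd = 368 − 4p and qs = 5p − 73.
Before the tax: set 368 − 4p = 5p − 73 → p* = 49, q* = 172.
With the tax collected from buyers, demand (in seller-price terms) shifts: qd = 368 − 4(p + 4.5).
New equilibrium: buyers pay 51.5, suppliers receive 47, q = 162. (Wedge: pb − ps = 4.5.)
Burden on buyers: 2.5; on suppliers: 2. (They sum to 4.5.)
The less price-elastic side of the market bears the larger share of a per-unit tax.

Buyers bear 2.5 per bag; suppliers bear 2 per bag.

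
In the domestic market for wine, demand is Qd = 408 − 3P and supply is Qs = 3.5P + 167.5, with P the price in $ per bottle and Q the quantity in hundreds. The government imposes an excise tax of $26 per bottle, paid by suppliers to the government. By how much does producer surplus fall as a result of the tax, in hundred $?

Without the tax, 408 − 3P = 3.5P + 167.5 gives 6.5P = 240.5, so P* = $37 and Q* = 297.
With the tax collected from suppliers, supply shifts: Qs = 3.5(P − 26) + 167.5.
Solving gives Q = 255 with consumers paying $51 and suppliers receiving $25 (the $26 wedge).
ΔPS is the trapezoid between Q = 255 and Q = 297 of height $12: ½ · (297 + 255) · 12 = $3312.

Producer surplus falls by $3312 hundred.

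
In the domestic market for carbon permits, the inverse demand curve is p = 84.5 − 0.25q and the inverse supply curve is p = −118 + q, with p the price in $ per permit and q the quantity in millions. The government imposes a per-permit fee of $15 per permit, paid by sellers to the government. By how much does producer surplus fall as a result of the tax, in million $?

Inverting to q(p) form: qd = 338 − 4p; qs = p + 118.
Without the tax, 338 − 4p = p + 118 gives 5p = 220, so p* = $44 and q* = 162.
With the tax collected from sellers, supply shifts: qs = (p − 15) + 118.
Solving gives q = 150 with buyers paying $47 and sellers receiving $32 (the $15 wedge).
ΔPS is the trapezoid between Q = 150 and Q = 162 of height $12: ½ · (162 + 150) · 12 = $1872.

Producer surplus falls by $1872 million.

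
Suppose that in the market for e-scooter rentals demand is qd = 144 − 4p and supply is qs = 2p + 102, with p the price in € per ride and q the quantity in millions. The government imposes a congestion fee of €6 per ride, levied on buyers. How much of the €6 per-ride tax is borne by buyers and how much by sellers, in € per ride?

Without the tax, 144 − 4p = 2p + 102 gives 6p = 42, so p* = €7 and q* = 116.
With the tax collected from buyers, demand (in seller-price terms) shifts: qd = 144 − 4(p + 6).
New equilibrium: buyers pay €9, sellers receive €3, q = 108. (Wedge: pb − ps = 6.)
Burden on buyers: €2; on sellers: €4. (They sum to €6.)

Buyers bear €2 per ride; sellers bear €4 per ride.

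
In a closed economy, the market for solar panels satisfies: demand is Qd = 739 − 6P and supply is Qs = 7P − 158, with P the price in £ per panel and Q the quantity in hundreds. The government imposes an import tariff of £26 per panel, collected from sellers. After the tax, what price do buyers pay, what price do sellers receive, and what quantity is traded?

Buyers pay £83; sellers receive £57; quantity = 241.

Without the tax, 739 − 6P = 7P − 158 gives 13P = 897, so P* = £69 and Q* = 325.
With the tax collected from sellers, supply shifts: Qs = 7(P − 26) − 158.
New equilibrium: buyers pay £83, sellers receive £57, Q = 241. (Wedge: Pb − Ps = 26.)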